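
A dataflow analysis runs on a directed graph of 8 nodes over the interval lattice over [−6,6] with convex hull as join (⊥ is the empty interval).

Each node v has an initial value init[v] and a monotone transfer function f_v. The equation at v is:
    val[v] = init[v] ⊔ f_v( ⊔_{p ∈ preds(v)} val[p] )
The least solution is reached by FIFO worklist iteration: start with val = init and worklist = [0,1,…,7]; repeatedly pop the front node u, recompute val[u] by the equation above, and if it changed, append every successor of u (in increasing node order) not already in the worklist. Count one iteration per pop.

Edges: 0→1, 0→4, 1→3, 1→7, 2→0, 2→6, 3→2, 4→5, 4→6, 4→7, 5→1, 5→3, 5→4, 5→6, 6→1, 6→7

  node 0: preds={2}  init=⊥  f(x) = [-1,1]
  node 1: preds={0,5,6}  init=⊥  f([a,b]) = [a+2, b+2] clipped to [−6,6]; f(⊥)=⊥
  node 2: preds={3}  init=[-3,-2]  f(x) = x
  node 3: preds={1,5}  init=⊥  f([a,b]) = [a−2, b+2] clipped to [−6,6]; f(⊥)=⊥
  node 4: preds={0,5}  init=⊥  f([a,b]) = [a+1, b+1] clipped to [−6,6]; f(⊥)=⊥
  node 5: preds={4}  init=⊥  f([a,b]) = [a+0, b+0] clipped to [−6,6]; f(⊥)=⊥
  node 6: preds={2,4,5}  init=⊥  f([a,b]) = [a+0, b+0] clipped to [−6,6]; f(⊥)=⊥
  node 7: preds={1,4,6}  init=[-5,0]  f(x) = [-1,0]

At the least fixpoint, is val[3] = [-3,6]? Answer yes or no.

Iteration log — 41 steps:
  step 1. node 0  ⊔preds=[-3,-2]  new=[-1,1]  old=⊥  +wl: 
  step 2. node 1  ⊔preds=[-1,1]  new=[1,3]  old=⊥  +wl: 
  step 3. node 2  ⊔preds=⊥  new=[-3,-2]  stable
  step 4. node 3  ⊔preds=[1,3]  new=[-1,5]  old=⊥  +wl: 2
  step 5. node 4  ⊔preds=[-1,1]  new=[0,2]  old=⊥  +wl: 
  step 6. node 5  ⊔preds=[0,2]  new=[0,2]  old=⊥  +wl: 1,3,4
  step 7. node 6  ⊔preds=[-3,2]  new=[-3,2]  old=⊥  +wl: 
  step 8. node 7  ⊔preds=[-3,3]  new=[-5,0]  stable
  step 9. node 2  ⊔preds=[-1,5]  new=[-3,5]  old=[-3,-2]  +wl: 0,6
  step 10. node 1  ⊔preds=[-3,2]  new=[-1,4]  old=[1,3]  +wl: 7
  step 11. node 3  ⊔preds=[-1,4]  new=[-3,6]  old=[-1,5]  +wl: 2
  step 12. node 4  ⊔preds=[-1,2]  new=[0,3]  old=[0,2]  +wl: 5
  step 13. node 0  ⊔preds=[-3,5]  new=[-1,1]  stable
  step 14. node 6  ⊔preds=[-3,5]  new=[-3,5]  old=[-3,2]  +wl: 1
  step 15. node 7  ⊔preds=[-3,5]  new=[-5,0]  stable
  step 16. node 2  ⊔preds=[-3,6]  new=[-3,6]  old=[-3,5]  +wl: 0,6
  step 17. node 5  ⊔preds=[0,3]  new=[0,3]  old=[0,2]  +wl: 3,4
  step 18. node 1  ⊔preds=[-3,5]  new=[-1,6]  old=[-1,4]  +wl: 7
  step 19. node 0  ⊔preds=[-3,6]  new=[-1,1]  stable
  step 20. node 6  ⊔preds=[-3,6]  new=[-3,6]  old=[-3,5]  +wl: 1
  step 21. node 3  ⊔preds=[-1,6]  new=[-3,6]  stable
  step 22. node 4  ⊔preds=[-1,3]  new=[0,4]  old=[0,3]  +wl: 5,6
  step 23. node 7  ⊔preds=[-3,6]  new=[-5,0]  stable
  step 24. node 1  ⊔preds=[-3,6]  new=[-1,6]  stable
  step 25. node 5  ⊔preds=[0,4]  new=[0,4]  old=[0,3]  +wl: 1,3,4
  step 26. node 6  ⊔preds=[-3,6]  new=[-3,6]  stable
  step 27. node 1  ⊔preds=[-3,6]  new=[-1,6]  stable
  step 28. node 3  ⊔preds=[-1,6]  new=[-3,6]  stable
  step 29. node 4  ⊔preds=[-1,4]  new=[0,5]  old=[0,4]  +wl: 5,6,7
  step 30. node 5  ⊔preds=[0,5]  new=[0,5]  old=[0,4]  +wl: 1,3,4
  step 31. node 6  ⊔preds=[-3,6]  new=[-3,6]  stable
  step 32. node 7  ⊔preds=[-3,6]  new=[-5,0]  stable
  step 33. node 1  ⊔preds=[-3,6]  new=[-1,6]  stable
  step 34. node 3  ⊔preds=[-1,6]  new=[-3,6]  stable
  step 35. node 4  ⊔preds=[-1,5]  new=[0,6]  old=[0,5]  +wl: 5,6,7
  step 36. node 5  ⊔preds=[0,6]  new=[0,6]  old=[0,5]  +wl: 1,3,4
  step 37. node 6  ⊔preds=[-3,6]  new=[-3,6]  stable
  step 38. node 7  ⊔preds=[-3,6]  new=[-5,0]  stable
  step 39. node 1  ⊔preds=[-3,6]  new=[-1,6]  stable
  step 40. node 3  ⊔preds=[-1,6]  new=[-3,6]  stable
  step 41. node 4  ⊔preds=[-1,6]  new=[0,6]  stable

Least fixpoint reached:
  node 0: [-1,1]
  node 1: [-1,6]
  node 2: [-3,6]
  node 3: [-3,6]
  node 4: [0,6]
  node 5: [0,6]
  node 6: [-3,6]
  node 7: [-5,0]

yes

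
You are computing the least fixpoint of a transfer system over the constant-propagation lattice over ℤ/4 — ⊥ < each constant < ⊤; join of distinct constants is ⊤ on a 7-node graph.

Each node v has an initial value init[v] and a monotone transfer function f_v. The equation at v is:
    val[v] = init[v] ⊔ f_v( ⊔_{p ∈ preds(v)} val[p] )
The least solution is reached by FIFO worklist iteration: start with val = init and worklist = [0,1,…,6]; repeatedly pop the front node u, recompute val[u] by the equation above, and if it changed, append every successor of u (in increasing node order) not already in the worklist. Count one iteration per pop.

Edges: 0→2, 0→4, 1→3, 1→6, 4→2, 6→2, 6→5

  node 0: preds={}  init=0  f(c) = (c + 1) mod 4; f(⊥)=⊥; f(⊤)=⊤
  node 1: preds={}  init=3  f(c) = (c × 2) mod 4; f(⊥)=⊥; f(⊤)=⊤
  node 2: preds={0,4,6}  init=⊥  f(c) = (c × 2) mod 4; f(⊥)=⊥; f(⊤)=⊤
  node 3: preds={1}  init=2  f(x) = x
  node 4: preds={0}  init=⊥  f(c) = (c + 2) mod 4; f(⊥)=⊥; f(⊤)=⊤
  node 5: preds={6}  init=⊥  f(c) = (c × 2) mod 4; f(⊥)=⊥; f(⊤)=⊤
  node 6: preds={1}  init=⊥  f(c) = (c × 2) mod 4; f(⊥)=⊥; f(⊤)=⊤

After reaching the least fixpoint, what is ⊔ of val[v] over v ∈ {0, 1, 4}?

Worklist (9 pops):
  #1 pop 0: in=⊥ → 0 (no change)
  #2 pop 1: in=⊥ → 3 (no change)
  #3 pop 2: in=0 → 0 (was ⊥); enqueue []
  #4 pop 3: in=3 → ⊤ (was 2); enqueue []
  #5 pop 4: in=0 → 2 (was ⊥); enqueue [2]
  #6 pop 5: in=⊥ → ⊥ (no change)
  #7 pop 6: in=3 → 2 (was ⊥); enqueue [5]
  #8 pop 2: in=⊤ → ⊤ (was 0); enqueue []
  #9 pop 5: in=2 → 0 (was ⊥); enqueue []

Fixpoint:
  val[0] = 0
  val[1] = 3
  val[2] = ⊤
  val[3] = ⊤
  val[4] = 2
  val[5] = 0
  val[6] = 2

⊤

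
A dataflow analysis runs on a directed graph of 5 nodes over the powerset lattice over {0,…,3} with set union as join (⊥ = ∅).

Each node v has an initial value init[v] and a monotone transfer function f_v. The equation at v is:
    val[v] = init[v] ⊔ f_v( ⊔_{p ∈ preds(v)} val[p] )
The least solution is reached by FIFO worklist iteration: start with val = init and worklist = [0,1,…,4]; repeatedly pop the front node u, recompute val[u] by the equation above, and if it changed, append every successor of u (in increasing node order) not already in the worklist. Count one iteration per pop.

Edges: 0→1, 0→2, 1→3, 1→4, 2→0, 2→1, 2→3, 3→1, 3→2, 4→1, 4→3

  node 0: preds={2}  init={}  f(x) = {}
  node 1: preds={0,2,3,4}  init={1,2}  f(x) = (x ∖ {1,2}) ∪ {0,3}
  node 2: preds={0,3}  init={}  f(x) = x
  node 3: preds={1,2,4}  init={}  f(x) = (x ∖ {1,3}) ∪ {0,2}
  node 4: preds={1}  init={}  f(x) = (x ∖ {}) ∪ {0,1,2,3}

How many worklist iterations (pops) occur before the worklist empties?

10

Iteration log — 10 steps:
  step 1. node 0  ⊔preds={}  new={}  stable
  step 2. node 1  ⊔preds={}  new={0,1,2,3}  old={1,2}  +wl: 
  step 3. node 2  ⊔preds={}  new={}  stable
  step 4. node 3  ⊔preds={0,1,2,3}  new={0,2}  old={}  +wl: 1,2
  step 5. node 4  ⊔preds={0,1,2,3}  new={0,1,2,3}  old={}  +wl: 3
  step 6. node 1  ⊔preds={0,1,2,3}  new={0,1,2,3}  stable
  step 7. node 2  ⊔preds={0,2}  new={0,2}  old={}  +wl: 0,1
  step 8. node 3  ⊔preds={0,1,2,3}  new={0,2}  stable
  step 9. node 0  ⊔preds={0,2}  new={}  stable
  step 10. node 1  ⊔preds={0,1,2,3}  new={0,1,2,3}  stable

Least fixpoint reached:
  node 0: {}
  node 1: {0,1,2,3}
  node 2: {0,2}
  node 3: {0,2}
  node 4: {0,1,2,3}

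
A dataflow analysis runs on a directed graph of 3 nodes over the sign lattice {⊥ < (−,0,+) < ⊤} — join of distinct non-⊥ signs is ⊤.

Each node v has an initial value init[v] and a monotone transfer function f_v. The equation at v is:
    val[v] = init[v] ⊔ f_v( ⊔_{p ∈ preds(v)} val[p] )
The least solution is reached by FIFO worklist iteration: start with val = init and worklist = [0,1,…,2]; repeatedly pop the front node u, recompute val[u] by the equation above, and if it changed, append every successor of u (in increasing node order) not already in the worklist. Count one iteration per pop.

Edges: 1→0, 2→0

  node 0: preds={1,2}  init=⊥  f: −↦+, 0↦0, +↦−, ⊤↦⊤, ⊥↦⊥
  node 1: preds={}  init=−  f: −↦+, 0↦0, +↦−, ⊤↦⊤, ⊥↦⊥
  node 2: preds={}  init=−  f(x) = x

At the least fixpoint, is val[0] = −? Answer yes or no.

Iteration log — 3 steps:
  step 1. node 0  ⊔preds=−  new=+  old=⊥  +wl: 
  step 2. node 1  ⊔preds=⊥  new=−  stable
  step 3. node 2  ⊔preds=⊥  new=−  stable

Least fixpoint reached:
  node 0: +
  node 1: −
  node 2: −

no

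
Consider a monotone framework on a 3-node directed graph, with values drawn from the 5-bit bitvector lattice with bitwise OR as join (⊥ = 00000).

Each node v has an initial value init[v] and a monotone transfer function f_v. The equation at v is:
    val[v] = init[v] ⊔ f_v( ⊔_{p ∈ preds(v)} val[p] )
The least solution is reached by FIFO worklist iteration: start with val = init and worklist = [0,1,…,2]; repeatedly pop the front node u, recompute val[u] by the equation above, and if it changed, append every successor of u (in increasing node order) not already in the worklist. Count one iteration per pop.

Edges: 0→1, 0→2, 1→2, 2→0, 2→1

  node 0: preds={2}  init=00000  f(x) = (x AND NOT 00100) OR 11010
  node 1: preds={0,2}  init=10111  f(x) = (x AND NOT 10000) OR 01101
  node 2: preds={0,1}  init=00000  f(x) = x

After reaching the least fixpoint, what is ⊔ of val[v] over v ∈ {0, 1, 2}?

11111

Iteration log — 6 steps:
  step 1. node 0  ⊔preds=00000  new=11010  old=00000  +wl: 
  step 2. node 1  ⊔preds=11010  new=11111  old=10111  +wl: 
  step 3. node 2  ⊔preds=11111  new=11111  old=00000  +wl: 0,1
  step 4. node 0  ⊔preds=11111  new=11011  old=11010  +wl: 2
  step 5. node 1  ⊔preds=11111  new=11111  stable
  step 6. node 2  ⊔preds=11111  new=11111  stable

Least fixpoint reached:
  node 0: 11011
  node 1: 11111
  node 2: 11111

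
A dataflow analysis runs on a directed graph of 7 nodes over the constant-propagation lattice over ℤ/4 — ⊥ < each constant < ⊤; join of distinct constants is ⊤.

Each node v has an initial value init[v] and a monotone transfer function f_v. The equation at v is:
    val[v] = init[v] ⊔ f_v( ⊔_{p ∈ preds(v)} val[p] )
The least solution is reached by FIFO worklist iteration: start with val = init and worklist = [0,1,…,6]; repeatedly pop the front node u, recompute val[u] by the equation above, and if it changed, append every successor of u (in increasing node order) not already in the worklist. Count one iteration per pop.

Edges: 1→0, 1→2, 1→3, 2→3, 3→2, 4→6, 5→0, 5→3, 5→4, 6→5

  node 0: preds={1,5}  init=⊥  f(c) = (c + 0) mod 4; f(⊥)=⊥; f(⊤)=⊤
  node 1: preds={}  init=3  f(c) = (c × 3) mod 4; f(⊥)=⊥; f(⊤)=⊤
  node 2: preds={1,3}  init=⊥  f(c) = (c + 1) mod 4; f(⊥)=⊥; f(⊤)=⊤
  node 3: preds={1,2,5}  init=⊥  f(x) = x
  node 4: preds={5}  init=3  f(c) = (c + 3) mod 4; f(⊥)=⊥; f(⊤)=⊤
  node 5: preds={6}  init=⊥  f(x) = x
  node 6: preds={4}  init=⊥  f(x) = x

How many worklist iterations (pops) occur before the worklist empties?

Trace (17 dequeues):
  [1] u=0 | in 3 | out 3 | prev ⊥ | push {}
  [2] u=1 | in ⊥ | out 3 | ==
  [3] u=2 | in 3 | out 0 | prev ⊥ | push {}
  [4] u=3 | in ⊤ | out ⊤ | prev ⊥ | push {2}
  [5] u=4 | in ⊥ | out 3 | ==
  [6] u=5 | in ⊥ | out ⊥ | ==
  [7] u=6 | in 3 | out 3 | prev ⊥ | push {5}
  [8] u=2 | in ⊤ | out ⊤ | prev 0 | push {3}
  [9] u=5 | in 3 | out 3 | prev ⊥ | push {0,4}
  [10] u=3 | in ⊤ | out ⊤ | ==
  [11] u=0 | in 3 | out 3 | ==
  [12] u=4 | in 3 | out ⊤ | prev 3 | push {6}
  [13] u=6 | in ⊤ | out ⊤ | prev 3 | push {5}
  [14] u=5 | in ⊤ | out ⊤ | prev 3 | push {0,3,4}
  [15] u=0 | in ⊤ | out ⊤ | prev 3 | push {}
  [16] u=3 | in ⊤ | out ⊤ | ==
  [17] u=4 | in ⊤ | out ⊤ | ==

Converged values:
  [0] ⊤
  [1] 3
  [2] ⊤
  [3] ⊤
  [4] ⊤
  [5] ⊤
  [6] ⊤

17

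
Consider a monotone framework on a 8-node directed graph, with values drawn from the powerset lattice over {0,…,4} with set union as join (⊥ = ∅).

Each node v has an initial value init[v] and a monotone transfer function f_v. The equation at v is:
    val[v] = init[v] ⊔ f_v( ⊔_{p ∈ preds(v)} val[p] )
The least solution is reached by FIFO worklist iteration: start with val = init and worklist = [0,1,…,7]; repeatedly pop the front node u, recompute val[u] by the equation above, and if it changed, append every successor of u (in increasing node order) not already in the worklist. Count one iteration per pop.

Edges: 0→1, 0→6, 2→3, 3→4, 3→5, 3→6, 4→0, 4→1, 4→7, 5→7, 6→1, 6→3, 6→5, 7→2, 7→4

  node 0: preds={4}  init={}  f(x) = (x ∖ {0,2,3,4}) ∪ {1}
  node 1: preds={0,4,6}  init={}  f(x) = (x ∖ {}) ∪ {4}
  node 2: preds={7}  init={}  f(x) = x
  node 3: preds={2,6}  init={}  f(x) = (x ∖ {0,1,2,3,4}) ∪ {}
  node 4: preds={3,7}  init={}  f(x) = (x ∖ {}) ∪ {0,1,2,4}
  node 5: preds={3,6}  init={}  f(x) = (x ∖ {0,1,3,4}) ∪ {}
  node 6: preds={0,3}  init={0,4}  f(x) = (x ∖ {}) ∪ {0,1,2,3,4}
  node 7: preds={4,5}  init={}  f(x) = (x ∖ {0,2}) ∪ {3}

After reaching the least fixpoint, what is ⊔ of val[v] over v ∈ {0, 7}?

{1,3,4}

Iteration log — 18 steps:
  step 1. node 0  ⊔preds={}  new={1}  old={}  +wl: 
  step 2. node 1  ⊔preds={0,1,4}  new={0,1,4}  old={}  +wl: 
  step 3. node 2  ⊔preds={}  new={}  stable
  step 4. node 3  ⊔preds={0,4}  new={}  stable
  step 5. node 4  ⊔preds={}  new={0,1,2,4}  old={}  +wl: 0,1
  step 6. node 5  ⊔preds={0,4}  new={}  stable
  step 7. node 6  ⊔preds={1}  new={0,1,2,3,4}  old={0,4}  +wl: 3,5
  step 8. node 7  ⊔preds={0,1,2,4}  new={1,3,4}  old={}  +wl: 2,4
  step 9. node 0  ⊔preds={0,1,2,4}  new={1}  stable
  step 10. node 1  ⊔preds={0,1,2,3,4}  new={0,1,2,3,4}  old={0,1,4}  +wl: 
  step 11. node 3  ⊔preds={0,1,2,3,4}  new={}  stable
  step 12. node 5  ⊔preds={0,1,2,3,4}  new={2}  old={}  +wl: 7
  step 13. node 2  ⊔preds={1,3,4}  new={1,3,4}  old={}  +wl: 3
  step 14. node 4  ⊔preds={1,3,4}  new={0,1,2,3,4}  old={0,1,2,4}  +wl: 0,1
  step 15. node 7  ⊔preds={0,1,2,3,4}  new={1,3,4}  stable
  step 16. node 3  ⊔preds={0,1,2,3,4}  new={}  stable
  step 17. node 0  ⊔preds={0,1,2,3,4}  new={1}  stable
  step 18. node 1  ⊔preds={0,1,2,3,4}  new={0,1,2,3,4}  stable

Least fixpoint reached:
  node 0: {1}
  node 1: {0,1,2,3,4}
  node 2: {1,3,4}
  node 3: {}
  node 4: {0,1,2,3,4}
  node 5: {2}
  node 6: {0,1,2,3,4}
  node 7: {1,3,4}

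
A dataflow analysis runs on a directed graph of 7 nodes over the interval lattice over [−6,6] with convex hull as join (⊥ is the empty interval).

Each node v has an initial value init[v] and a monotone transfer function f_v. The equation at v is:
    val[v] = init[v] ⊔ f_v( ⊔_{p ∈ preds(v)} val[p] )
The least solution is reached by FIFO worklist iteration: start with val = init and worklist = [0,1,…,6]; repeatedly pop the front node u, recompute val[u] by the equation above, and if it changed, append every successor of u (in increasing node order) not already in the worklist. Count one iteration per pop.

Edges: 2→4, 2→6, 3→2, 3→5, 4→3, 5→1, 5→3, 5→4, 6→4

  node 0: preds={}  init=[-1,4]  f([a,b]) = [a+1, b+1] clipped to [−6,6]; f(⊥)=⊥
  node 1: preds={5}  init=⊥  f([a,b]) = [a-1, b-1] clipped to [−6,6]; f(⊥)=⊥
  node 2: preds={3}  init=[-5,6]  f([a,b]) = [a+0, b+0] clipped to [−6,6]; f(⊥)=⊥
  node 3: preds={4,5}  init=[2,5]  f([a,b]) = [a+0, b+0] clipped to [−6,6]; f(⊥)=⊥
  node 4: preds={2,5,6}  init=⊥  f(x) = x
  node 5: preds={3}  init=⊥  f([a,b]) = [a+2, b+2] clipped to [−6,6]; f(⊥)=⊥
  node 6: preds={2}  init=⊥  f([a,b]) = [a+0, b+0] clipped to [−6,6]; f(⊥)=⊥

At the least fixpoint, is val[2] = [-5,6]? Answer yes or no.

Iteration log — 15 steps:
  step 1. node 0  ⊔preds=⊥  new=[-1,4]  stable
  step 2. node 1  ⊔preds=⊥  new=⊥  stable
  step 3. node 2  ⊔preds=[2,5]  new=[-5,6]  stable
  step 4. node 3  ⊔preds=⊥  new=[2,5]  stable
  step 5. node 4  ⊔preds=[-5,6]  new=[-5,6]  old=⊥  +wl: 3
  step 6. node 5  ⊔preds=[2,5]  new=[4,6]  old=⊥  +wl: 1,4
  step 7. node 6  ⊔preds=[-5,6]  new=[-5,6]  old=⊥  +wl: 
  step 8. node 3  ⊔preds=[-5,6]  new=[-5,6]  old=[2,5]  +wl: 2,5
  step 9. node 1  ⊔preds=[4,6]  new=[3,5]  old=⊥  +wl: 
  step 10. node 4  ⊔preds=[-5,6]  new=[-5,6]  stable
  step 11. node 2  ⊔preds=[-5,6]  new=[-5,6]  stable
  step 12. node 5  ⊔preds=[-5,6]  new=[-3,6]  old=[4,6]  +wl: 1,3,4
  step 13. node 1  ⊔preds=[-3,6]  new=[-4,5]  old=[3,5]  +wl: 
  step 14. node 3  ⊔preds=[-5,6]  new=[-5,6]  stable
  step 15. node 4  ⊔preds=[-5,6]  new=[-5,6]  stable

Least fixpoint reached:
  node 0: [-1,4]
  node 1: [-4,5]
  node 2: [-5,6]
  node 3: [-5,6]
  node 4: [-5,6]
  node 5: [-3,6]
  node 6: [-5,6]

yes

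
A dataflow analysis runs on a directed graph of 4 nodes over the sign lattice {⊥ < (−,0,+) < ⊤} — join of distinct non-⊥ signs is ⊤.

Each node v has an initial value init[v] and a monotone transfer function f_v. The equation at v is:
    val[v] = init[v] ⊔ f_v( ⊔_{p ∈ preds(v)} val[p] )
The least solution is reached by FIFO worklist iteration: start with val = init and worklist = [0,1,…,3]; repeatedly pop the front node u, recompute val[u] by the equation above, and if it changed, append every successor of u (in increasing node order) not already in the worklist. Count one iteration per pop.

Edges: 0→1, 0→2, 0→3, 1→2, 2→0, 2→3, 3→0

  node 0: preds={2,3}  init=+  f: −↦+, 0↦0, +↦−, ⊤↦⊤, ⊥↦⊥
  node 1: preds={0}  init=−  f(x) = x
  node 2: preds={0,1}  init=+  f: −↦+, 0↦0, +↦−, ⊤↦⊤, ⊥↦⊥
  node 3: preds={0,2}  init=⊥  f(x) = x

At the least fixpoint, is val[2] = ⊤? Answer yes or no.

yes

Trace (5 dequeues):
  [1] u=0 | in + | out ⊤ | prev + | push {}
  [2] u=1 | in ⊤ | out ⊤ | prev − | push {}
  [3] u=2 | in ⊤ | out ⊤ | prev + | push {0}
  [4] u=3 | in ⊤ | out ⊤ | prev ⊥ | push {}
  [5] u=0 | in ⊤ | out ⊤ | ==

Converged values:
  [0] ⊤
  [1] ⊤
  [2] ⊤
  [3] ⊤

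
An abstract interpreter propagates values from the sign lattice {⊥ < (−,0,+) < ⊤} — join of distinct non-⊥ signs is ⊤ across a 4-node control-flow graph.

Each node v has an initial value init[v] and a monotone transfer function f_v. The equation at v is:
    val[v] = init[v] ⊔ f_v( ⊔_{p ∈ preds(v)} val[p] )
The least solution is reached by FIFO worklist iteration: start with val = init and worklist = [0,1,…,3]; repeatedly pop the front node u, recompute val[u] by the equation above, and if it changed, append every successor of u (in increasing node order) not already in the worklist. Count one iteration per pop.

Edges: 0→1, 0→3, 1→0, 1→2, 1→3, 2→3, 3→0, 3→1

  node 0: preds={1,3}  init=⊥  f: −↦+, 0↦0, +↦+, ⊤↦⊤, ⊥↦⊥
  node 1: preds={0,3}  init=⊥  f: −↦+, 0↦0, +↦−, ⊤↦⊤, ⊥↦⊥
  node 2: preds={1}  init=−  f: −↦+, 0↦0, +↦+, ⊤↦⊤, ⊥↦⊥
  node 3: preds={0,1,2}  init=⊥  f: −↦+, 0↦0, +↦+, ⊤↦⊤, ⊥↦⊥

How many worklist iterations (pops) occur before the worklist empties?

Iteration log — 13 steps:
  step 1. node 0  ⊔preds=⊥  new=⊥  stable
  step 2. node 1  ⊔preds=⊥  new=⊥  stable
  step 3. node 2  ⊔preds=⊥  new=−  stable
  step 4. node 3  ⊔preds=−  new=+  old=⊥  +wl: 0,1
  step 5. node 0  ⊔preds=+  new=+  old=⊥  +wl: 3
  step 6. node 1  ⊔preds=+  new=−  old=⊥  +wl: 0,2
  step 7. node 3  ⊔preds=⊤  new=⊤  old=+  +wl: 1
  step 8. node 0  ⊔preds=⊤  new=⊤  old=+  +wl: 3
  step 9. node 2  ⊔preds=−  new=⊤  old=−  +wl: 
  step 10. node 1  ⊔preds=⊤  new=⊤  old=−  +wl: 0,2
  step 11. node 3  ⊔preds=⊤  new=⊤  stable
  step 12. node 0  ⊔preds=⊤  new=⊤  stable
  step 13. node 2  ⊔preds=⊤  new=⊤  stable

Least fixpoint reached:
  node 0: ⊤
  node 1: ⊤
  node 2: ⊤
  node 3: ⊤

13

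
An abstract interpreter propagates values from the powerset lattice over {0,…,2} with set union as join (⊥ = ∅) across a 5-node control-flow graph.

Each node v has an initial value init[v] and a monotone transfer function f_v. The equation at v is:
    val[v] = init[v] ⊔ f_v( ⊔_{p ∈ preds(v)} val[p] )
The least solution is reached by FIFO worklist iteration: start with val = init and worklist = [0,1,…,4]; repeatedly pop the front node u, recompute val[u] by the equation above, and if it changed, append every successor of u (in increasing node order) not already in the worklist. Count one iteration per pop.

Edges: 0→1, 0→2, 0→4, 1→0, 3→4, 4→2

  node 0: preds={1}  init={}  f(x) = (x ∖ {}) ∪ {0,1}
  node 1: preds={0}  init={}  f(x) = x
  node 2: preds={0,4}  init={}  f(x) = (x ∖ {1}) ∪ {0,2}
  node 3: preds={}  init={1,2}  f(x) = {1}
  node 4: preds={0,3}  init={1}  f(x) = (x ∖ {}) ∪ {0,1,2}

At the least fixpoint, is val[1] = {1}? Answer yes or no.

no

Trace (7 dequeues):
  [1] u=0 | in {} | out {0,1} | prev {} | push {}
  [2] u=1 | in {0,1} | out {0,1} | prev {} | push {0}
  [3] u=2 | in {0,1} | out {0,2} | prev {} | push {}
  [4] u=3 | in {} | out {1,2} | ==
  [5] u=4 | in {0,1,2} | out {0,1,2} | prev {1} | push {2}
  [6] u=0 | in {0,1} | out {0,1} | ==
  [7] u=2 | in {0,1,2} | out {0,2} | ==

Converged values:
  [0] {0,1}
  [1] {0,1}
  [2] {0,2}
  [3] {1,2}
  [4] {0,1,2}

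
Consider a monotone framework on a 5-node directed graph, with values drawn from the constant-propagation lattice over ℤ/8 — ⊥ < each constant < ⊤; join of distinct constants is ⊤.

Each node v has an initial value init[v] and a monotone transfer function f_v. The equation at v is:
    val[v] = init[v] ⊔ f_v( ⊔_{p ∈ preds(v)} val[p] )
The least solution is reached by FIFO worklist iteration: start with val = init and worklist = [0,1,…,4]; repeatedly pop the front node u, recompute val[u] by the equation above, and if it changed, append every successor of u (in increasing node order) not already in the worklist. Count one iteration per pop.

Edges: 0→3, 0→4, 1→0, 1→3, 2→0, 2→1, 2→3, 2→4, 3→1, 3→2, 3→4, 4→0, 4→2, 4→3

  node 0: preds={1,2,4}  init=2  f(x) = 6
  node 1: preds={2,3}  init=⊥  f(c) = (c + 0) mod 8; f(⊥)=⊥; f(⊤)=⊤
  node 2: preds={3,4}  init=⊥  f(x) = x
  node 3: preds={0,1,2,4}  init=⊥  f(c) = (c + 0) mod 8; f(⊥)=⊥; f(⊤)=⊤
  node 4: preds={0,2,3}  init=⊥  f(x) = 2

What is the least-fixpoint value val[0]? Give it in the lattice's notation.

⊤

Iteration log — 11 steps:
  step 1. node 0  ⊔preds=⊥  new=⊤  old=2  +wl: 
  step 2. node 1  ⊔preds=⊥  new=⊥  stable
  step 3. node 2  ⊔preds=⊥  new=⊥  stable
  step 4. node 3  ⊔preds=⊤  new=⊤  old=⊥  +wl: 1,2
  step 5. node 4  ⊔preds=⊤  new=2  old=⊥  +wl: 0,3
  step 6. node 1  ⊔preds=⊤  new=⊤  old=⊥  +wl: 
  step 7. node 2  ⊔preds=⊤  new=⊤  old=⊥  +wl: 1,4
  step 8. node 0  ⊔preds=⊤  new=⊤  stable
  step 9. node 3  ⊔preds=⊤  new=⊤  stable
  step 10. node 1  ⊔preds=⊤  new=⊤  stable
  step 11. node 4  ⊔preds=⊤  new=2  stable

Least fixpoint reached:
  node 0: ⊤
  node 1: ⊤
  node 2: ⊤
  node 3: ⊤
  node 4: 2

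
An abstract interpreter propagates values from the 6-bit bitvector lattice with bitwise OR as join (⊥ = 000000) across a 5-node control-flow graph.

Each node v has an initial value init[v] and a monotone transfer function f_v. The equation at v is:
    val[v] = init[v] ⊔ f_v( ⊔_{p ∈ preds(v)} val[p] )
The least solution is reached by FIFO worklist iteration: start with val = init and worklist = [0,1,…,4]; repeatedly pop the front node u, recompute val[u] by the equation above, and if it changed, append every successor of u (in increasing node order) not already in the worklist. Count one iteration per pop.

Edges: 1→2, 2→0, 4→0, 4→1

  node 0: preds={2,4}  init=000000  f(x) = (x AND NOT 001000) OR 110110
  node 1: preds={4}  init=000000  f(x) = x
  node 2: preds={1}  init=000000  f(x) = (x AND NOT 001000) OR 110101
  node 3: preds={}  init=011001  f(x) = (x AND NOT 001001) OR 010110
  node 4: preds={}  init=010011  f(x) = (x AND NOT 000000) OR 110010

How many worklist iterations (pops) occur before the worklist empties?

Iteration log — 8 steps:
  step 1. node 0  ⊔preds=010011  new=110111  old=000000  +wl: 
  step 2. node 1  ⊔preds=010011  new=010011  old=000000  +wl: 
  step 3. node 2  ⊔preds=010011  new=110111  old=000000  +wl: 0
  step 4. node 3  ⊔preds=000000  new=011111  old=011001  +wl: 
  step 5. node 4  ⊔preds=000000  new=110011  old=010011  +wl: 1
  step 6. node 0  ⊔preds=110111  new=110111  stable
  step 7. node 1  ⊔preds=110011  new=110011  old=010011  +wl: 2
  step 8. node 2  ⊔preds=110011  new=110111  stable

Least fixpoint reached:
  node 0: 110111
  node 1: 110011
  node 2: 110111
  node 3: 011111
  node 4: 110011

8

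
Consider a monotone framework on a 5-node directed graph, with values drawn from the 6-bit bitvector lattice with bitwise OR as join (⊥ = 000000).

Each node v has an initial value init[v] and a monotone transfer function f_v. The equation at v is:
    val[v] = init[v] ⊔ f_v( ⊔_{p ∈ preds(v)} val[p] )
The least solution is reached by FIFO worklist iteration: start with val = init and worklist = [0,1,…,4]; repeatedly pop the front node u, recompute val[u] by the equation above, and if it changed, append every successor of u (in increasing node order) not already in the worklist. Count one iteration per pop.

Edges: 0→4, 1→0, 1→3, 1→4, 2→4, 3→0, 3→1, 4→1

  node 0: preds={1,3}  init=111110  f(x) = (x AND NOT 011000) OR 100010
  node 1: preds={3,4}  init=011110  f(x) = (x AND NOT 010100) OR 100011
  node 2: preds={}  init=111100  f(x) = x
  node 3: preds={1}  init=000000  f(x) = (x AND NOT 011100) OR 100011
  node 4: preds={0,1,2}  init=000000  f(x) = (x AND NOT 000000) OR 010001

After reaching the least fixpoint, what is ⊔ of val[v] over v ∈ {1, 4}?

Iteration log — 8 steps:
  step 1. node 0  ⊔preds=011110  new=111110  stable
  step 2. node 1  ⊔preds=000000  new=111111  old=011110  +wl: 0
  step 3. node 2  ⊔preds=000000  new=111100  stable
  step 4. node 3  ⊔preds=111111  new=100011  old=000000  +wl: 1
  step 5. node 4  ⊔preds=111111  new=111111  old=000000  +wl: 
  step 6. node 0  ⊔preds=111111  new=111111  old=111110  +wl: 4
  step 7. node 1  ⊔preds=111111  new=111111  stable
  step 8. node 4  ⊔preds=111111  new=111111  stable

Least fixpoint reached:
  node 0: 111111
  node 1: 111111
  node 2: 111100
  node 3: 100011
  node 4: 111111

111111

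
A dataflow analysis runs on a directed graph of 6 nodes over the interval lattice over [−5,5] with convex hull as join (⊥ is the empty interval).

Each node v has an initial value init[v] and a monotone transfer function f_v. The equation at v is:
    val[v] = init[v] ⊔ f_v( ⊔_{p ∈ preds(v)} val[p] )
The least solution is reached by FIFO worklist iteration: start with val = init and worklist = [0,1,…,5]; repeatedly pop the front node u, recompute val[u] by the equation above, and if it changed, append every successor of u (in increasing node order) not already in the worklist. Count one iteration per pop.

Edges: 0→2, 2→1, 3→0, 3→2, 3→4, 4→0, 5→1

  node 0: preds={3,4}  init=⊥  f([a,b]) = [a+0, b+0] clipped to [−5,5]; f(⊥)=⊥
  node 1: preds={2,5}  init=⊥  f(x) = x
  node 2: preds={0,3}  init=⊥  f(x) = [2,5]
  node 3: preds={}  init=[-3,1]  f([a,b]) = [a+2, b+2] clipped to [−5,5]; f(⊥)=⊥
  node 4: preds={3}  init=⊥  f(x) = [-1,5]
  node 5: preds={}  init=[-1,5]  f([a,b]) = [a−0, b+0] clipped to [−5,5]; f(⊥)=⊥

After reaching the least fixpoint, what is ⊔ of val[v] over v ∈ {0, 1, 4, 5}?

Iteration log — 9 steps:
  step 1. node 0  ⊔preds=[-3,1]  new=[-3,1]  old=⊥  +wl: 
  step 2. node 1  ⊔preds=[-1,5]  new=[-1,5]  old=⊥  +wl: 
  step 3. node 2  ⊔preds=[-3,1]  new=[2,5]  old=⊥  +wl: 1
  step 4. node 3  ⊔preds=⊥  new=[-3,1]  stable
  step 5. node 4  ⊔preds=[-3,1]  new=[-1,5]  old=⊥  +wl: 0
  step 6. node 5  ⊔preds=⊥  new=[-1,5]  stable
  step 7. node 1  ⊔preds=[-1,5]  new=[-1,5]  stable
  step 8. node 0  ⊔preds=[-3,5]  new=[-3,5]  old=[-3,1]  +wl: 2
  step 9. node 2  ⊔preds=[-3,5]  new=[2,5]  stable

Least fixpoint reached:
  node 0: [-3,5]
  node 1: [-1,5]
  node 2: [2,5]
  node 3: [-3,1]
  node 4: [-1,5]
  node 5: [-1,5]

[-3,5]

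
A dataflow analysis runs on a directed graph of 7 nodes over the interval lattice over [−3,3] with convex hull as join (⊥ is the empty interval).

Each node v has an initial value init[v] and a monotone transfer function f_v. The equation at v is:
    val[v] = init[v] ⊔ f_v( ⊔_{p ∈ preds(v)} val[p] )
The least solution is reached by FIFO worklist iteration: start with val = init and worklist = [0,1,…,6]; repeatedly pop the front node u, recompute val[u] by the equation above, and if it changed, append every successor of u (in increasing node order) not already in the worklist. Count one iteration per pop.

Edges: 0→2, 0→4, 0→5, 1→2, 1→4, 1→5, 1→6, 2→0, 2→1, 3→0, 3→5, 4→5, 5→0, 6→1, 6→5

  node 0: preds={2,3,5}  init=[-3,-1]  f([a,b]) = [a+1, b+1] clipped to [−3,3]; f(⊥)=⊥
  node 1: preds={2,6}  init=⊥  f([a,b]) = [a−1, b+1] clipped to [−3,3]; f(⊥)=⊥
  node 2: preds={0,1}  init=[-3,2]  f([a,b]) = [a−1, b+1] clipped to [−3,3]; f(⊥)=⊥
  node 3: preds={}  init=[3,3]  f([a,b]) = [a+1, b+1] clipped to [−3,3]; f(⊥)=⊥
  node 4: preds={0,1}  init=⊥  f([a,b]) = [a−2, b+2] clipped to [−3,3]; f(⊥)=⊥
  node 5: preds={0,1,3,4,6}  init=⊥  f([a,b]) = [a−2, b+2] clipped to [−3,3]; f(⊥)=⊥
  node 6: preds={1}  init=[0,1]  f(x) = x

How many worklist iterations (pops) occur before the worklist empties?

10

Trace (10 dequeues):
  [1] u=0 | in [-3,3] | out [-3,3] | prev [-3,-1] | push {}
  [2] u=1 | in [-3,2] | out [-3,3] | prev ⊥ | push {}
  [3] u=2 | in [-3,3] | out [-3,3] | prev [-3,2] | push {0,1}
  [4] u=3 | in ⊥ | out [3,3] | ==
  [5] u=4 | in [-3,3] | out [-3,3] | prev ⊥ | push {}
  [6] u=5 | in [-3,3] | out [-3,3] | prev ⊥ | push {}
  [7] u=6 | in [-3,3] | out [-3,3] | prev [0,1] | push {5}
  [8] u=0 | in [-3,3] | out [-3,3] | ==
  [9] u=1 | in [-3,3] | out [-3,3] | ==
  [10] u=5 | in [-3,3] | out [-3,3] | ==

Converged values:
  [0] [-3,3]
  [1] [-3,3]
  [2] [-3,3]
  [3] [3,3]
  [4] [-3,3]
  [5] [-3,3]
  [6] [-3,3]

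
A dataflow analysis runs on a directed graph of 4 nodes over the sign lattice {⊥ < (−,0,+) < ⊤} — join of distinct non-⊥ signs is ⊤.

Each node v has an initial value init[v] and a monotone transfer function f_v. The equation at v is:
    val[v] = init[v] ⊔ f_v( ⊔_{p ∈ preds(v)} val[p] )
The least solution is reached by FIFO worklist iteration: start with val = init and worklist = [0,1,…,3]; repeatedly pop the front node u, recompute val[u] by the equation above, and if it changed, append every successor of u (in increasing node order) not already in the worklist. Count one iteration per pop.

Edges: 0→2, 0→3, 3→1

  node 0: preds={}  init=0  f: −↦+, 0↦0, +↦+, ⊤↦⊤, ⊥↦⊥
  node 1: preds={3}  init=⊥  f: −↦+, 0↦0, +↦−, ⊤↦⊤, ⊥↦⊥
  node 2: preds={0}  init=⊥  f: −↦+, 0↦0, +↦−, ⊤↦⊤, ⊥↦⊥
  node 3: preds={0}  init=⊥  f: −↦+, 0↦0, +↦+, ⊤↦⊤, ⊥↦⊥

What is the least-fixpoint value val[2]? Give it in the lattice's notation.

Iteration log — 5 steps:
  step 1. node 0  ⊔preds=⊥  new=0  stable
  step 2. node 1  ⊔preds=⊥  new=⊥  stable
  step 3. node 2  ⊔preds=0  new=0  old=⊥  +wl: 
  step 4. node 3  ⊔preds=0  new=0  old=⊥  +wl: 1
  step 5. node 1  ⊔preds=0  new=0  old=⊥  +wl: 

Least fixpoint reached:
  node 0: 0
  node 1: 0
  node 2: 0
  node 3: 0

0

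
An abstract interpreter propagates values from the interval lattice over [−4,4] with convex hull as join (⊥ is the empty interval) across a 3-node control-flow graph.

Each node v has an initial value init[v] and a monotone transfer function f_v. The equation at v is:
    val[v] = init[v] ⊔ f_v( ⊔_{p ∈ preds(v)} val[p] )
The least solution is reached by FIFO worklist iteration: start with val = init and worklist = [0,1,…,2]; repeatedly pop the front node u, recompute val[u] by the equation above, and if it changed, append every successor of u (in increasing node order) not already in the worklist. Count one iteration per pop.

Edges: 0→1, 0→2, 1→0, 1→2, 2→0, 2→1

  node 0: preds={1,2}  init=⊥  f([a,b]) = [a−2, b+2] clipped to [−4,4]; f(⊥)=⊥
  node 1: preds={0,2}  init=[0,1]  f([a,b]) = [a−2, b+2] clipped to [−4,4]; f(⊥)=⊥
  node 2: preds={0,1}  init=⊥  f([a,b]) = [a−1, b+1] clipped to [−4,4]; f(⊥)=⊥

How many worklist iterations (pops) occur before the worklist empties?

Trace (6 dequeues):
  [1] u=0 | in [0,1] | out [-2,3] | prev ⊥ | push {}
  [2] u=1 | in [-2,3] | out [-4,4] | prev [0,1] | push {0}
  [3] u=2 | in [-4,4] | out [-4,4] | prev ⊥ | push {1}
  [4] u=0 | in [-4,4] | out [-4,4] | prev [-2,3] | push {2}
  [5] u=1 | in [-4,4] | out [-4,4] | ==
  [6] u=2 | in [-4,4] | out [-4,4] | ==

Converged values:
  [0] [-4,4]
  [1] [-4,4]
  [2] [-4,4]

6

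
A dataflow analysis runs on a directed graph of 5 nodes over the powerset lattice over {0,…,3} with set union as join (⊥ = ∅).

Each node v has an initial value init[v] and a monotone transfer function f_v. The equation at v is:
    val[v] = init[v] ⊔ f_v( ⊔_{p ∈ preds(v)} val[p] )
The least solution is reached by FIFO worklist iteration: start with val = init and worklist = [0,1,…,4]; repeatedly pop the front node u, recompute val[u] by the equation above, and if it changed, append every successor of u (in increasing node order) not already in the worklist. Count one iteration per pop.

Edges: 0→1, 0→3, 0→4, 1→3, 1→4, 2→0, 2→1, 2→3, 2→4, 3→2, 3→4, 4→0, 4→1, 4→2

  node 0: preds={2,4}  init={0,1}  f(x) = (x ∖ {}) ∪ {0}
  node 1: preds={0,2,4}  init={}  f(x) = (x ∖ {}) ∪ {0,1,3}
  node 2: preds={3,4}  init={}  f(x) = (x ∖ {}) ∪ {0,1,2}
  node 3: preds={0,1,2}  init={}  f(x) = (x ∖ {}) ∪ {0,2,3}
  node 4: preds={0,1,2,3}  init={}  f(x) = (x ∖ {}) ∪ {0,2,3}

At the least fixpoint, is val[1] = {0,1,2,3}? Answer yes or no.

yes

Trace (12 dequeues):
  [1] u=0 | in {} | out {0,1} | ==
  [2] u=1 | in {0,1} | out {0,1,3} | prev {} | push {}
  [3] u=2 | in {} | out {0,1,2} | prev {} | push {0,1}
  [4] u=3 | in {0,1,2,3} | out {0,1,2,3} | prev {} | push {2}
  [5] u=4 | in {0,1,2,3} | out {0,1,2,3} | prev {} | push {}
  [6] u=0 | in {0,1,2,3} | out {0,1,2,3} | prev {0,1} | push {3,4}
  [7] u=1 | in {0,1,2,3} | out {0,1,2,3} | prev {0,1,3} | push {}
  [8] u=2 | in {0,1,2,3} | out {0,1,2,3} | prev {0,1,2} | push {0,1}
  [9] u=3 | in {0,1,2,3} | out {0,1,2,3} | ==
  [10] u=4 | in {0,1,2,3} | out {0,1,2,3} | ==
  [11] u=0 | in {0,1,2,3} | out {0,1,2,3} | ==
  [12] u=1 | in {0,1,2,3} | out {0,1,2,3} | ==

Converged values:
  [0] {0,1,2,3}
  [1] {0,1,2,3}
  [2] {0,1,2,3}
  [3] {0,1,2,3}
  [4] {0,1,2,3}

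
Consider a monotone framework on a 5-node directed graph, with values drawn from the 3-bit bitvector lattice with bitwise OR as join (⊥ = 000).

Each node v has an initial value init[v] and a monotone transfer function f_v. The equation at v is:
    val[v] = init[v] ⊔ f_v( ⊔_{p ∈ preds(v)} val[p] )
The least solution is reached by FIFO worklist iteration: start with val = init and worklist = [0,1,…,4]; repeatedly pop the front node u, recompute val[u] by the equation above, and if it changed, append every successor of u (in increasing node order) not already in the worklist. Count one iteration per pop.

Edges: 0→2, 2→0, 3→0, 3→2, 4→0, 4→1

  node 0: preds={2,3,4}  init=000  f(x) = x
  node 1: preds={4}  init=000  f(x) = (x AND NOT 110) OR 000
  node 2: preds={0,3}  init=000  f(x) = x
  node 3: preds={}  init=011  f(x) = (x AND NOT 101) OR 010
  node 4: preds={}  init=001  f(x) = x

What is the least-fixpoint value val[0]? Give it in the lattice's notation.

011

Iteration log — 6 steps:
  step 1. node 0  ⊔preds=011  new=011  old=000  +wl: 
  step 2. node 1  ⊔preds=001  new=001  old=000  +wl: 
  step 3. node 2  ⊔preds=011  new=011  old=000  +wl: 0
  step 4. node 3  ⊔preds=000  new=011  stable
  step 5. node 4  ⊔preds=000  new=001  stable
  step 6. node 0  ⊔preds=011  new=011  stable

Least fixpoint reached:
  node 0: 011
  node 1: 001
  node 2: 011
  node 3: 011
  node 4: 001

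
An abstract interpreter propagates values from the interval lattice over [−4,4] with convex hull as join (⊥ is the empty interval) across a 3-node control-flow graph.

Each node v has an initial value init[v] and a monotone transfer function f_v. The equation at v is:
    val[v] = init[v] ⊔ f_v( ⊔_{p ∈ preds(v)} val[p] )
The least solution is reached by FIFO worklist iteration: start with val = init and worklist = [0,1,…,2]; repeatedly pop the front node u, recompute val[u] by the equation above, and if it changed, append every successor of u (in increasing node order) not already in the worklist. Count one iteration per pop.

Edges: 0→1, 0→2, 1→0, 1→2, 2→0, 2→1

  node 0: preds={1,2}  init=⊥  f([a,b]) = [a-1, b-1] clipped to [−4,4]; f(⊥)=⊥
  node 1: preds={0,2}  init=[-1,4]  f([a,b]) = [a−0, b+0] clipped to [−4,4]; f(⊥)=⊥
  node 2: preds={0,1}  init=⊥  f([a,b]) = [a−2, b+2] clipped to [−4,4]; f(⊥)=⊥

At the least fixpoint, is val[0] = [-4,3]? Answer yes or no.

Trace (7 dequeues):
  [1] u=0 | in [-1,4] | out [-2,3] | prev ⊥ | push {}
  [2] u=1 | in [-2,3] | out [-2,4] | prev [-1,4] | push {0}
  [3] u=2 | in [-2,4] | out [-4,4] | prev ⊥ | push {1}
  [4] u=0 | in [-4,4] | out [-4,3] | prev [-2,3] | push {2}
  [5] u=1 | in [-4,4] | out [-4,4] | prev [-2,4] | push {0}
  [6] u=2 | in [-4,4] | out [-4,4] | ==
  [7] u=0 | in [-4,4] | out [-4,3] | ==

Converged values:
  [0] [-4,3]
  [1] [-4,4]
  [2] [-4,4]

yes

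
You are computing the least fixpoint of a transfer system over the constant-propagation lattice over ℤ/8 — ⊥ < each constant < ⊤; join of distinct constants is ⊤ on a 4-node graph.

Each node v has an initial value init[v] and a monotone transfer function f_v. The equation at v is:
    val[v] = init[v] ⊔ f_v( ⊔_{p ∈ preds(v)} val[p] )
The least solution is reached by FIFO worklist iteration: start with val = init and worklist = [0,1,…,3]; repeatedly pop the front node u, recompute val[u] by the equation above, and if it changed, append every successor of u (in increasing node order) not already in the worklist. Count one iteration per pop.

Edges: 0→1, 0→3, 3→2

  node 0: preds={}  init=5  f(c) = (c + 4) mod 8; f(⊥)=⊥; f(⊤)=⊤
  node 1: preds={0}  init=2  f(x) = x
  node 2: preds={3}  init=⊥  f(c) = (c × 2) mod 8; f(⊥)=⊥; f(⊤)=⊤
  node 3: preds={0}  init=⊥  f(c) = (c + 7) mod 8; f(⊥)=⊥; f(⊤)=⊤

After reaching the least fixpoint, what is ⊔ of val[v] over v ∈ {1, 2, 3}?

⊤

Iteration log — 5 steps:
  step 1. node 0  ⊔preds=⊥  new=5  stable
  step 2. node 1  ⊔preds=5  new=⊤  old=2  +wl: 
  step 3. node 2  ⊔preds=⊥  new=⊥  stable
  step 4. node 3  ⊔preds=5  new=4  old=⊥  +wl: 2
  step 5. node 2  ⊔preds=4  new=0  old=⊥  +wl: 

Least fixpoint reached:
  node 0: 5
  node 1: ⊤
  node 2: 0
  node 3: 4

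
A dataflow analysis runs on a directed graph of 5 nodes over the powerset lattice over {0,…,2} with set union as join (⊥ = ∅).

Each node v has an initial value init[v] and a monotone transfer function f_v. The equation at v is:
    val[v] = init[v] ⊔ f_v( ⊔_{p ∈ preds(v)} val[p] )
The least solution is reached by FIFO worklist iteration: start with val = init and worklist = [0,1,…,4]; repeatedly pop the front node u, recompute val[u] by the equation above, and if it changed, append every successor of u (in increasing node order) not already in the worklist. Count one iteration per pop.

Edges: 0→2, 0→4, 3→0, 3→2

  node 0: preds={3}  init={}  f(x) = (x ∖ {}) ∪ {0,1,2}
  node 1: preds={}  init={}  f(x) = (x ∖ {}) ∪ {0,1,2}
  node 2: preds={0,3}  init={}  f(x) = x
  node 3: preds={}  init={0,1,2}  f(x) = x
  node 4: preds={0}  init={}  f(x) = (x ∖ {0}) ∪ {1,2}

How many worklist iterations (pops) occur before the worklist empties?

5

Iteration log — 5 steps:
  step 1. node 0  ⊔preds={0,1,2}  new={0,1,2}  old={}  +wl: 
  step 2. node 1  ⊔preds={}  new={0,1,2}  old={}  +wl: 
  step 3. node 2  ⊔preds={0,1,2}  new={0,1,2}  old={}  +wl: 
  step 4. node 3  ⊔preds={}  new={0,1,2}  stable
  step 5. node 4  ⊔preds={0,1,2}  new={1,2}  old={}  +wl: 

Least fixpoint reached:
  node 0: {0,1,2}
  node 1: {0,1,2}
  node 2: {0,1,2}
  node 3: {0,1,2}
  node 4: {1,2}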